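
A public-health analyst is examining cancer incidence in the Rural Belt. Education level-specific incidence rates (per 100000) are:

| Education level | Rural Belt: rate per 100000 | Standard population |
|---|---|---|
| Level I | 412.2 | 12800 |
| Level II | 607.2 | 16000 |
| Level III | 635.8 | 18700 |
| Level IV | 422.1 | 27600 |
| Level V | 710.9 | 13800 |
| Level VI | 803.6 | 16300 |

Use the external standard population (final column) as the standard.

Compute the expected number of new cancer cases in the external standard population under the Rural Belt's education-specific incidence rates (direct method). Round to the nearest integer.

Expected new cancer cases = Σ (standard pop × education-specific rate ÷ 100000)
= 12800×412.2/100000 + 16000×607.2/100000 + 18700×635.8/100000 + 27600×422.1/100000 + 13800×710.9/100000 + 16300×803.6/100000
= 52.76 + 97.15 + 118.89 + 116.50 + 98.10 + 130.99 = 614.40.

614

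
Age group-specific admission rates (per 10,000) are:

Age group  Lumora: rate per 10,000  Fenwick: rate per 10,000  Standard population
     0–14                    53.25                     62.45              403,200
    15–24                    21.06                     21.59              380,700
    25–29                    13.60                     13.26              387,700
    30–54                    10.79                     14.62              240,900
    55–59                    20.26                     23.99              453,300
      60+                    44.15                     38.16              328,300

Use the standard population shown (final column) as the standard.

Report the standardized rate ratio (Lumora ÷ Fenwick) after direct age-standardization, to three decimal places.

Standard total = 2,194,100; weights = 0.1838, 0.1735, 0.1767, 0.1098, 0.2066, 0.1496.
Lumora: 0.1838×53.25 + 0.1735×21.06 + 0.1767×13.60 + 0.1098×10.79 + 0.2066×20.26 + 0.1496×44.15 = 27.8193 per 10,000.
Fenwick: 0.1838×62.45 + 0.1735×21.59 + 0.1767×13.26 + 0.1098×14.62 + 0.2066×23.99 + 0.1496×38.16 = 29.8367 per 10,000.
Ratio = 27.8193 ÷ 29.8367 = 0.93239.

0.932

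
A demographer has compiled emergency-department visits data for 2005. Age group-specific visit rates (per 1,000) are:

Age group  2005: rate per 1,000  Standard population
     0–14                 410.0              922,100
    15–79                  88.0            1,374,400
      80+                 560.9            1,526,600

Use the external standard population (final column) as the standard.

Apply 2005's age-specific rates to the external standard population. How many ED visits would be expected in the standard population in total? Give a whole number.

Expected ED visits = Σ (standard pop × age-specific rate ÷ 1,000)
= 922,100×410.0/1,000 + 1,374,400×88.0/1,000 + 1,526,600×560.9/1,000
= 378061.00 + 120947.20 + 856269.94 = 1355278.14.

1355278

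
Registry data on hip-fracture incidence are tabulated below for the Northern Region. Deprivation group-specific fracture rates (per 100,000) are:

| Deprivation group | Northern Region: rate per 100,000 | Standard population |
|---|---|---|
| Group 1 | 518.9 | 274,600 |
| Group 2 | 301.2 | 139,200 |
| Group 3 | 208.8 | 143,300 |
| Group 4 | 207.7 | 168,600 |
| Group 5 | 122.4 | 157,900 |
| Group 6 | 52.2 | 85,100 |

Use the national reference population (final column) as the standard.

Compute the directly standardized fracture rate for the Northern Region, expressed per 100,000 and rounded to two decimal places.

281.95

Standard total = 968,700; weights = 0.2835, 0.1437, 0.1479, 0.1740, 0.1630, 0.0878.
Standardized rate: 0.2835×518.9 + 0.1437×301.2 + 0.1479×208.8 + 0.1740×207.7 + 0.1630×122.4 + 0.0878×52.2 = 281.9505 per 100,000.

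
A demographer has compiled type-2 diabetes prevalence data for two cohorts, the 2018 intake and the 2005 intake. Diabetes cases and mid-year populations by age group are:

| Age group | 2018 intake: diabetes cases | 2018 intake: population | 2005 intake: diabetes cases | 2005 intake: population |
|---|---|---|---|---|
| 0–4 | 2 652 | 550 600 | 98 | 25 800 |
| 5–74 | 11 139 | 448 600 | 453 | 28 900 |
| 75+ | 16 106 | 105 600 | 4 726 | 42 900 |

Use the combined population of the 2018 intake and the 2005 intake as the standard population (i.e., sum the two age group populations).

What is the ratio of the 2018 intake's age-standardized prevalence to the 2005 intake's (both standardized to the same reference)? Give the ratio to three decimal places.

Age-specific rates per 1 000 for the 2018 intake: 4.817, 24.831, 152.519.
For the 2005 intake: 3.798, 15.675, 110.163.
Combined standard total = 1 202 400; weights = 0.4794, 0.3971, 0.1235.
The 2018 intake: 0.4794×4.817 + 0.3971×24.831 + 0.1235×152.519 = 31.0063 per 1 000.
The 2005 intake: 0.4794×3.798 + 0.3971×15.675 + 0.1235×110.163 = 21.6512 per 1 000.
Ratio = 31.0063 ÷ 21.6512 = 1.43208.

1.432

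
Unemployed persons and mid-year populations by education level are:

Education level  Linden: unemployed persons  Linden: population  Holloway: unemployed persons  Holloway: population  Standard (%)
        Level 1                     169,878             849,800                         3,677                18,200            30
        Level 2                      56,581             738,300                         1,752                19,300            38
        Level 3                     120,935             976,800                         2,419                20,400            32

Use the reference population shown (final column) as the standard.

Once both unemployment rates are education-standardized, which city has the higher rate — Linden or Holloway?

Education-specific rates per 1,000 for Linden: 199.904, 76.637, 123.807.
For Holloway: 202.033, 90.777, 118.578.
Standard weights: 0.30, 0.38, 0.32.
Linden: 0.3000×199.904 + 0.3800×76.637 + 0.3200×123.807 = 128.7114 per 1,000.
Holloway: 0.3000×202.033 + 0.3800×90.777 + 0.3200×118.578 = 133.0503 per 1,000.

Holloway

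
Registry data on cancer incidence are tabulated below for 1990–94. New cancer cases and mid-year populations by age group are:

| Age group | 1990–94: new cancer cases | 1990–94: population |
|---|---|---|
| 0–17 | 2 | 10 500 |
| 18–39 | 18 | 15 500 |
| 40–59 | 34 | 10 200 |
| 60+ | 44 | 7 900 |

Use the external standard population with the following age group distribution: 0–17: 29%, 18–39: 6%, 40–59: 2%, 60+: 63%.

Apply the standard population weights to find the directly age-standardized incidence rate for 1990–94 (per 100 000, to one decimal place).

370.0

Age-specific rates per 100 000 for 1990–94: 19.05, 116.13, 333.33, 556.96.
Standard weights: 0.29, 0.06, 0.02, 0.63.
Standardized rate: 0.2900×19.05 + 0.0600×116.13 + 0.0200×333.33 + 0.6300×556.96 = 370.0443 per 100 000.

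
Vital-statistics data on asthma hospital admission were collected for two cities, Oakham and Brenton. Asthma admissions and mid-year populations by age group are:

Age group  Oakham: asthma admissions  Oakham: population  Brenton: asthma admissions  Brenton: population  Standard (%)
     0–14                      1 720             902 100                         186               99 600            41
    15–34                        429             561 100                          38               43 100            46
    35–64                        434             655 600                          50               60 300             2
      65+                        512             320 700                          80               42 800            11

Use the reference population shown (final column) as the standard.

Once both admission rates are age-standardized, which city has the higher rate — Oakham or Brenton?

Age-specific rates per 10 000 for Oakham: 19.07, 7.65, 6.62, 15.97.
For Brenton: 18.67, 8.82, 8.29, 18.69.
Standard weights: 0.41, 0.46, 0.02, 0.11.
Oakham: 0.4100×19.07 + 0.4600×7.65 + 0.0200×6.62 + 0.1100×15.97 = 13.2229 per 10 000.
Brenton: 0.4100×18.67 + 0.4600×8.82 + 0.0200×8.29 + 0.1100×18.69 = 13.9342 per 10 000.

Brenton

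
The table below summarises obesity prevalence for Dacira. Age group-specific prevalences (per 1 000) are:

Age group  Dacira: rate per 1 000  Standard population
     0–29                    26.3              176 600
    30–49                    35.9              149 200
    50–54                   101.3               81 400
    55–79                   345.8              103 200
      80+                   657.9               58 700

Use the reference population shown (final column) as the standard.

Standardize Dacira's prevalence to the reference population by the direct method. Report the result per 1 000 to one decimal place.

Standard total = 569 100; weights = 0.3103, 0.2622, 0.1430, 0.1813, 0.1031.
Standardized rate: 0.3103×26.3 + 0.2622×35.9 + 0.1430×101.3 + 0.1813×345.8 + 0.1031×657.9 = 162.6287 per 1 000.

162.6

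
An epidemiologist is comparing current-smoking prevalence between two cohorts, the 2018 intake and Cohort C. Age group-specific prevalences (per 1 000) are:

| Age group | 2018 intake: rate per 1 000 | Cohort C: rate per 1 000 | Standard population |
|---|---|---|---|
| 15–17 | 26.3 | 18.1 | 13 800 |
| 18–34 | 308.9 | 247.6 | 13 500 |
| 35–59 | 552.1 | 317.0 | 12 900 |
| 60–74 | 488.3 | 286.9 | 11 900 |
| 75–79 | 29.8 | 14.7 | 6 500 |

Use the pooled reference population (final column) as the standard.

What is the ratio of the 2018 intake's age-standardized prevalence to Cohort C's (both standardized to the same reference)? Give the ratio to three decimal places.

Standard total = 58 600; weights = 0.2355, 0.2304, 0.2201, 0.2031, 0.1109.
The 2018 intake: 0.2355×26.3 + 0.2304×308.9 + 0.2201×552.1 + 0.2031×488.3 + 0.1109×29.8 = 301.3592 per 1 000.
Cohort C: 0.2355×18.1 + 0.2304×247.6 + 0.2201×317.0 + 0.2031×286.9 + 0.1109×14.7 = 190.9785 per 1 000.
Ratio = 301.3592 ÷ 190.9785 = 1.57797.

1.578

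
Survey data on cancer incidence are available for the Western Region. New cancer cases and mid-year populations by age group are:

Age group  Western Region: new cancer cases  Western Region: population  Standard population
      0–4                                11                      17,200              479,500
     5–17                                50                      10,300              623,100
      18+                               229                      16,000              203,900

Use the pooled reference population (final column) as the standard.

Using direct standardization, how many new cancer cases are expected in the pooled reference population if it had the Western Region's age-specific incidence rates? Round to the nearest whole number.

Age-specific rates per 100,000 for the Western Region: 63.95, 485.44, 1431.25.
Expected new cancer cases = Σ (standard pop × age-specific rate ÷ 100,000)
= 479,500×63.95/100,000 + 623,100×485.44/100,000 + 203,900×1431.25/100,000
= 306.66 + 3024.76 + 2918.32 = 6249.73.

6250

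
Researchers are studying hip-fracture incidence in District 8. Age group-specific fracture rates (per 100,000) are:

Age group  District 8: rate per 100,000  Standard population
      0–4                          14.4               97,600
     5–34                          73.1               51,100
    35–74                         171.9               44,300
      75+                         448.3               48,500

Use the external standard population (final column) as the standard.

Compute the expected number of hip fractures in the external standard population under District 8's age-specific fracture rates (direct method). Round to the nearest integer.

345

Expected hip fractures = Σ (standard pop × age-specific rate ÷ 100,000)
= 97,600×14.4/100,000 + 51,100×73.1/100,000 + 44,300×171.9/100,000 + 48,500×448.3/100,000
= 14.05 + 37.35 + 76.15 + 217.43 = 344.99.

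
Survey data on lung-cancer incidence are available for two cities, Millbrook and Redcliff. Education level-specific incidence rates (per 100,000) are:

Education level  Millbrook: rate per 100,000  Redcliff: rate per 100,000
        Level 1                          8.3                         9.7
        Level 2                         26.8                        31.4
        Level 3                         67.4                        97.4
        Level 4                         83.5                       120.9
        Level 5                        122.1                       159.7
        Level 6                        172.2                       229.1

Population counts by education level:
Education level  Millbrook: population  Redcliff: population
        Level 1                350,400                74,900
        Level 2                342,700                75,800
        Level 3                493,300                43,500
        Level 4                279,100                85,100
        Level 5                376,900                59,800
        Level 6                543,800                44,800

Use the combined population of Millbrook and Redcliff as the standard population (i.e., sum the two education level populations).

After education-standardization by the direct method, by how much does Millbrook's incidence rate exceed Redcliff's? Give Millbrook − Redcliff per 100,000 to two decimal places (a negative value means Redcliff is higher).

Combined standard total = 2,770,100; weights = 0.1535, 0.1511, 0.1938, 0.1315, 0.1576, 0.2125.
Millbrook: 0.1535×8.3 + 0.1511×26.8 + 0.1938×67.4 + 0.1315×83.5 + 0.1576×122.1 + 0.2125×172.2 = 85.2008 per 100,000.
Redcliff: 0.1535×9.7 + 0.1511×31.4 + 0.1938×97.4 + 0.1315×120.9 + 0.1576×159.7 + 0.2125×229.1 = 114.8593 per 100,000.
Difference = 85.2008 − 114.8593 = -29.6584.

-29.66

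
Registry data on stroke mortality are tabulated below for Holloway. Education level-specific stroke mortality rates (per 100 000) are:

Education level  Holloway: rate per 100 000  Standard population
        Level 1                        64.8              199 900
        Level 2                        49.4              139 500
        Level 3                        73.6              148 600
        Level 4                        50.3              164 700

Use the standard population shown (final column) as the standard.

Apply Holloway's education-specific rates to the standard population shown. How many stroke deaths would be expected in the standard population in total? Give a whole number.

391

Expected stroke deaths = Σ (standard pop × education-specific rate ÷ 100 000)
= 199 900×64.8/100 000 + 139 500×49.4/100 000 + 148 600×73.6/100 000 + 164 700×50.3/100 000
= 129.54 + 68.91 + 109.37 + 82.84 = 390.66.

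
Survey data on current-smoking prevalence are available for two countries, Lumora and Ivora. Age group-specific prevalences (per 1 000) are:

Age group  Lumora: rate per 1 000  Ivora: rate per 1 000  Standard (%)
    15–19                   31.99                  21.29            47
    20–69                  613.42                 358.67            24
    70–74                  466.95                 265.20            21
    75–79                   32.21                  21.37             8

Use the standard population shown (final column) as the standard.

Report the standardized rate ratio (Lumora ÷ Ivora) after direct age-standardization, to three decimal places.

1.713

Standard weights: 0.47, 0.24, 0.21, 0.08.
Lumora: 0.4700×31.99 + 0.2400×613.42 + 0.2100×466.95 + 0.0800×32.21 = 262.8924 per 1 000.
Ivora: 0.4700×21.29 + 0.2400×358.67 + 0.2100×265.20 + 0.0800×21.37 = 153.4887 per 1 000.
Ratio = 262.8924 ÷ 153.4887 = 1.71278.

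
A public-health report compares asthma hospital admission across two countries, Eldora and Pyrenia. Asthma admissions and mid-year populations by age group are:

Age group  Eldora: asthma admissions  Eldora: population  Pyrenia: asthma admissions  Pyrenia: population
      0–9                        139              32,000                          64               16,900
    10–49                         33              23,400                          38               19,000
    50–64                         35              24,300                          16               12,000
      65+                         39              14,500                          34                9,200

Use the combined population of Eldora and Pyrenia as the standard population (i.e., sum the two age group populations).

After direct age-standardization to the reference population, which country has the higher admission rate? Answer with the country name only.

Age-specific rates per 10,000 for Eldora: 43.44, 14.10, 14.40, 26.90.
For Pyrenia: 37.87, 20.00, 13.33, 36.96.
Combined standard total = 151,300; weights = 0.3232, 0.2802, 0.2399, 0.1566.
Eldora: 0.3232×43.44 + 0.2802×14.10 + 0.2399×14.40 + 0.1566×26.90 = 25.6598 per 10,000.
Pyrenia: 0.3232×37.87 + 0.2802×20.00 + 0.2399×13.33 + 0.1566×36.96 = 26.8321 per 10,000.

Pyrenia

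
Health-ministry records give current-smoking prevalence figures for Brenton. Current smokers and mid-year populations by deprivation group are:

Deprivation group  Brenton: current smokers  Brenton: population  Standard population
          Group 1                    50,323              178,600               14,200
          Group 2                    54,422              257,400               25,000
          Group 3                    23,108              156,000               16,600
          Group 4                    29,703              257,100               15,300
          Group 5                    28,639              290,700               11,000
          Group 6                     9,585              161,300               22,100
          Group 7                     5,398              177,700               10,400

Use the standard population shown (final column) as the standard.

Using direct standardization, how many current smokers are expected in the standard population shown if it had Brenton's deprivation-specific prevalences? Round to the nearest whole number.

16226

Deprivation-specific rates per 1,000 for Brenton: 281.764, 211.430, 148.128, 115.531, 98.517, 59.423, 30.377.
Expected current smokers = Σ (standard pop × deprivation-specific rate ÷ 1,000)
= 14,200×281.764/1,000 + 25,000×211.430/1,000 + 16,600×148.128/1,000 + 15,300×115.531/1,000 + 11,000×98.517/1,000 + 22,100×59.423/1,000 + 10,400×30.377/1,000
= 4001.04 + 5285.74 + 2458.93 + 1767.62 + 1083.69 + 1313.26 + 315.92 = 16226.21.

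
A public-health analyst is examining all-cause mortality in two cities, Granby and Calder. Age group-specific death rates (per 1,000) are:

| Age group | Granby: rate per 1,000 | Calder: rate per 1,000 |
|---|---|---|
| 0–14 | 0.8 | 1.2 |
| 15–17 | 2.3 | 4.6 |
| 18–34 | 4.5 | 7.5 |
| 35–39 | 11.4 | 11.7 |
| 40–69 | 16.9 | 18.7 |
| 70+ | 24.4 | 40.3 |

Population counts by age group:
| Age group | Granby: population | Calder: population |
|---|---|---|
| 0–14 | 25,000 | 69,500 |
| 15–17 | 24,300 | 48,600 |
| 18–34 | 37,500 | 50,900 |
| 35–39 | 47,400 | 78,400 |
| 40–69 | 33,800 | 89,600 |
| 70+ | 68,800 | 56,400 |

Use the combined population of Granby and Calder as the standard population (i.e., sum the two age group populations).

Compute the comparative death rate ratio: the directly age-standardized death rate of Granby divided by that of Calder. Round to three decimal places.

Combined standard total = 630,200; weights = 0.1500, 0.1157, 0.1403, 0.1996, 0.1958, 0.1987.
Granby: 0.1500×0.8 + 0.1157×2.3 + 0.1403×4.5 + 0.1996×11.4 + 0.1958×16.9 + 0.1987×24.4 = 11.4496 per 1,000.
Calder: 0.1500×1.2 + 0.1157×4.6 + 0.1403×7.5 + 0.1996×11.7 + 0.1958×18.7 + 0.1987×40.3 = 15.7676 per 1,000.
Ratio = 11.4496 ÷ 15.7676 = 0.72615.

0.726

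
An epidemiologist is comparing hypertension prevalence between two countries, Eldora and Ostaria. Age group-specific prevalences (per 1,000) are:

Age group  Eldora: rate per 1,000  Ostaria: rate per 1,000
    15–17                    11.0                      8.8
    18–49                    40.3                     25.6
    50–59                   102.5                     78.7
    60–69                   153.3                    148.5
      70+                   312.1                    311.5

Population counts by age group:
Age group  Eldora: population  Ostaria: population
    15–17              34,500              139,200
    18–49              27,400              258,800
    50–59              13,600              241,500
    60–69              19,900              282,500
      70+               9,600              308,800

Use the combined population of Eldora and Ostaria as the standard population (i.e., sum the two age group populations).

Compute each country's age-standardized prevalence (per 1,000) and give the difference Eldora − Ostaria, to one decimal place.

Combined standard total = 1,335,800; weights = 0.1300, 0.2143, 0.1910, 0.2264, 0.2384.
Eldora: 0.1300×11.0 + 0.2143×40.3 + 0.1910×102.5 + 0.2264×153.3 + 0.2384×312.1 = 138.7355 per 1,000.
Ostaria: 0.1300×8.8 + 0.2143×25.6 + 0.1910×78.7 + 0.2264×148.5 + 0.2384×311.5 = 129.5251 per 1,000.
Difference = 138.7355 − 129.5251 = 9.2104.

9.2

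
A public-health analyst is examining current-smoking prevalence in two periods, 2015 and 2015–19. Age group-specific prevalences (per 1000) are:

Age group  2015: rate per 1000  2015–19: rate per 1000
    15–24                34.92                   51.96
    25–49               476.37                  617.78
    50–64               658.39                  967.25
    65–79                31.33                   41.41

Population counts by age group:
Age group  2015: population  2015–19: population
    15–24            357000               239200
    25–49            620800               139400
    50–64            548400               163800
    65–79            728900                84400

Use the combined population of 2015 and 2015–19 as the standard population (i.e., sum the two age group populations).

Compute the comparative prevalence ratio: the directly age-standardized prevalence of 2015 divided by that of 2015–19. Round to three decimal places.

Combined standard total = 2881900; weights = 0.2069, 0.2638, 0.2471, 0.2822.
2015: 0.2069×34.92 + 0.2638×476.37 + 0.2471×658.39 + 0.2822×31.33 = 304.4317 per 1000.
2015–19: 0.2069×51.96 + 0.2638×617.78 + 0.2471×967.25 + 0.2822×41.41 = 424.4315 per 1000.
Ratio = 304.4317 ÷ 424.4315 = 0.71727.

0.717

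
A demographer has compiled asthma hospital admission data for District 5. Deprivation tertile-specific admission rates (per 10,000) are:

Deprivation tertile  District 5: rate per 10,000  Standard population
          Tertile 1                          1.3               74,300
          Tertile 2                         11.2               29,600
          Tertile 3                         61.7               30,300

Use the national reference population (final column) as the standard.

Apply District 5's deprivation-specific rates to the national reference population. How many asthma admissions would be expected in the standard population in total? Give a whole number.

230

Expected asthma admissions = Σ (standard pop × deprivation-specific rate ÷ 10,000)
= 74,300×1.3/10,000 + 29,600×11.2/10,000 + 30,300×61.7/10,000
= 9.66 + 33.15 + 186.95 = 229.76.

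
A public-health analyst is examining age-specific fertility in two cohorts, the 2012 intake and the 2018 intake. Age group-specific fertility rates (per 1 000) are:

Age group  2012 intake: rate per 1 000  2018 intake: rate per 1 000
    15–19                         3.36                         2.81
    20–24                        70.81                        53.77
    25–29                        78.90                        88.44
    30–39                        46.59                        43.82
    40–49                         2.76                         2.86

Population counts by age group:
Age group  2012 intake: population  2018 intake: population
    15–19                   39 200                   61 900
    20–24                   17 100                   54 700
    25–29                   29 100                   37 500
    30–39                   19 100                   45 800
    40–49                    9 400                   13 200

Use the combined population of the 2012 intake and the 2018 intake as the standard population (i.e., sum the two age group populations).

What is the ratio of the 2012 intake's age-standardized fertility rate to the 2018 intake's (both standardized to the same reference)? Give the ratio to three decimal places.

1.063

Combined standard total = 327 000; weights = 0.3092, 0.2196, 0.2037, 0.1985, 0.0691.
The 2012 intake: 0.3092×3.36 + 0.2196×70.81 + 0.2037×78.90 + 0.1985×46.59 + 0.0691×2.76 = 42.0938 per 1 000.
The 2018 intake: 0.3092×2.81 + 0.2196×53.77 + 0.2037×88.44 + 0.1985×43.82 + 0.0691×2.86 = 39.5824 per 1 000.
Ratio = 42.0938 ÷ 39.5824 = 1.06345.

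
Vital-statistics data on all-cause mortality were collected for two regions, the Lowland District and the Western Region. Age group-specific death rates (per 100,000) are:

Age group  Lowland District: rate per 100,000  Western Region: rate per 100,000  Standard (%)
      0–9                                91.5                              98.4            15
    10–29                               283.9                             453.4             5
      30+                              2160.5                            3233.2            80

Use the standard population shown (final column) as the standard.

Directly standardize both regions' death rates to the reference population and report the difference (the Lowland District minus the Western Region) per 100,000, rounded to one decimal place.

Standard weights: 0.15, 0.05, 0.80.
The Lowland District: 0.1500×91.5 + 0.0500×283.9 + 0.8000×2160.5 = 1756.3200 per 100,000.
The Western Region: 0.1500×98.4 + 0.0500×453.4 + 0.8000×3233.2 = 2623.9900 per 100,000.
Difference = 1756.3200 − 2623.9900 = -867.6700.

-867.7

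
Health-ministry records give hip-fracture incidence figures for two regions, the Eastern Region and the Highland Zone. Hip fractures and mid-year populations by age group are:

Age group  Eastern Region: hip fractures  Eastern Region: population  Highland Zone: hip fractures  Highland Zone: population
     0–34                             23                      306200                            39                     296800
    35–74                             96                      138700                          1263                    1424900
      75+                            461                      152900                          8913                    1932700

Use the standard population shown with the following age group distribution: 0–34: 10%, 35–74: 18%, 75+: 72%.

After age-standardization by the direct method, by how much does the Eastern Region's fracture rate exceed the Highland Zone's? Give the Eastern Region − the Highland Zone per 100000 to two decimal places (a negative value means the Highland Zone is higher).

-119.02

Age-specific rates per 100000 for the Eastern Region: 7.51, 69.21, 301.50.
For the Highland Zone: 13.14, 88.64, 461.17.
Standard weights: 0.10, 0.18, 0.72.
The Eastern Region: 0.1000×7.51 + 0.1800×69.21 + 0.7200×301.50 = 230.2927 per 100000.
The Highland Zone: 0.1000×13.14 + 0.1800×88.64 + 0.7200×461.17 = 349.3100 per 100000.
Difference = 230.2927 − 349.3100 = -119.0173.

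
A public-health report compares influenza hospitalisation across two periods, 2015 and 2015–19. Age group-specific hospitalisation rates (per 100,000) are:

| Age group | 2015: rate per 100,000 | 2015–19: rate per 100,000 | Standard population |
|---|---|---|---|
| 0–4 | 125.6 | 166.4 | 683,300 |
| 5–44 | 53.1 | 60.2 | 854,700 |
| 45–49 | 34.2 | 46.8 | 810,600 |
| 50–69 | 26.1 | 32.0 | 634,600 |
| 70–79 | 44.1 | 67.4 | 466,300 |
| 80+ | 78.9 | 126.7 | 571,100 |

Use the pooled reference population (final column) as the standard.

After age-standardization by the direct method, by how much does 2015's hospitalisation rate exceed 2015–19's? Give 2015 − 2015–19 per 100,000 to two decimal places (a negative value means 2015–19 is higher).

Standard total = 4,020,600; weights = 0.1699, 0.2126, 0.2016, 0.1578, 0.1160, 0.1420.
2015: 0.1699×125.6 + 0.2126×53.1 + 0.2016×34.2 + 0.1578×26.1 + 0.1160×44.1 + 0.1420×78.9 = 59.9702 per 100,000.
2015–19: 0.1699×166.4 + 0.2126×60.2 + 0.2016×46.8 + 0.1578×32.0 + 0.1160×67.4 + 0.1420×126.7 = 81.3770 per 100,000.
Difference = 59.9702 − 81.3770 = -21.4068.

-21.41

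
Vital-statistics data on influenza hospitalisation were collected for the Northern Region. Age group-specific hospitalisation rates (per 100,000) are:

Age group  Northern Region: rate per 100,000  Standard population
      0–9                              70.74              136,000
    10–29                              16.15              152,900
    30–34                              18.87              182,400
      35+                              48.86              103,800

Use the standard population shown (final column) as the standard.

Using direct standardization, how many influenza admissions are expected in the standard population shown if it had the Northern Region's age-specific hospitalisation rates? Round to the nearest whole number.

Expected influenza admissions = Σ (standard pop × age-specific rate ÷ 100,000)
= 136,000×70.74/100,000 + 152,900×16.15/100,000 + 182,400×18.87/100,000 + 103,800×48.86/100,000
= 96.21 + 24.69 + 34.42 + 50.72 = 206.04.

206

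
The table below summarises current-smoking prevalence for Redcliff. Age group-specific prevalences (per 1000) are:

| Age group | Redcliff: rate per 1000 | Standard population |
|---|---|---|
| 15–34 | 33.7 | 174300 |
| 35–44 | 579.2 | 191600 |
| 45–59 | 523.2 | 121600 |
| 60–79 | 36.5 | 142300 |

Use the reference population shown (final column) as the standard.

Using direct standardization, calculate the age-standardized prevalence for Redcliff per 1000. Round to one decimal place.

294.8

Standard total = 629800; weights = 0.2768, 0.3042, 0.1931, 0.2259.
Standardized rate: 0.2768×33.7 + 0.3042×579.2 + 0.1931×523.2 + 0.2259×36.5 = 294.7979 per 1000.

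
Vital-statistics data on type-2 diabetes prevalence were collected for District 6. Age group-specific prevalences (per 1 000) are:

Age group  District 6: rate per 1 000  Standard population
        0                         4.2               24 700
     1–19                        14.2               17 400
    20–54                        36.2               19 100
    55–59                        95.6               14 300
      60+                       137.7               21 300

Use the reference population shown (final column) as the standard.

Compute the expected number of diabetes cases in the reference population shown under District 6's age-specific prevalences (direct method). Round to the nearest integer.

Expected diabetes cases = Σ (standard pop × age-specific rate ÷ 1 000)
= 24 700×4.2/1 000 + 17 400×14.2/1 000 + 19 100×36.2/1 000 + 14 300×95.6/1 000 + 21 300×137.7/1 000
= 103.74 + 247.08 + 691.42 + 1367.08 + 2933.01 = 5342.33.

5342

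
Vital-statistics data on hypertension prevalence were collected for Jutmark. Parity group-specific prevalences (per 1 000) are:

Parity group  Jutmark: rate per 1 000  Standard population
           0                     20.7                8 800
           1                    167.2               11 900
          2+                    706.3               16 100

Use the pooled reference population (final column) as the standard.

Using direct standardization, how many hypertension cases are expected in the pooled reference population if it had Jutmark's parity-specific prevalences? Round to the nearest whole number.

13543

Expected hypertension cases = Σ (standard pop × parity-specific rate ÷ 1 000)
= 8 800×20.7/1 000 + 11 900×167.2/1 000 + 16 100×706.3/1 000
= 182.16 + 1989.68 + 11371.43 = 13543.27.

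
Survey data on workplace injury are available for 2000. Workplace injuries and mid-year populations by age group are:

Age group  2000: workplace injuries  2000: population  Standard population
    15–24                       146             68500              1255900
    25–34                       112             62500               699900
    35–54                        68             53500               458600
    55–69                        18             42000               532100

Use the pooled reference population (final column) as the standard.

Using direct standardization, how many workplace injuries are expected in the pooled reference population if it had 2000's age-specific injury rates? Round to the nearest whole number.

4742

Age-specific rates per 10000 for 2000: 21.31, 17.92, 12.71, 4.29.
Expected workplace injuries = Σ (standard pop × age-specific rate ÷ 10000)
= 1255900×21.31/10000 + 699900×17.92/10000 + 458600×12.71/10000 + 532100×4.29/10000
= 2676.81 + 1254.22 + 582.89 + 228.04 = 4741.97.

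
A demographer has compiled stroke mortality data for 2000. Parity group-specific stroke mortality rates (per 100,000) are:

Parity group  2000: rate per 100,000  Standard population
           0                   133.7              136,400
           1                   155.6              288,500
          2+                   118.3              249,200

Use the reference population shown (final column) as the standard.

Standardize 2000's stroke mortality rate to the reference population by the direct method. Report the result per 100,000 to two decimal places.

Standard total = 674,100; weights = 0.2023, 0.4280, 0.3697.
Standardized rate: 0.2023×133.7 + 0.4280×155.6 + 0.3697×118.3 = 137.3797 per 100,000.

137.38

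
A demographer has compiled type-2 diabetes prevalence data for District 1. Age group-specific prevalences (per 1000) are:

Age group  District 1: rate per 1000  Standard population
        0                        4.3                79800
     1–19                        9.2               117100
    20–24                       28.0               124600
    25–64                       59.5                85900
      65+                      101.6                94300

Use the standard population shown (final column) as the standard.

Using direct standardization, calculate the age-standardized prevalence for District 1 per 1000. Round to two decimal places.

Standard total = 501700; weights = 0.1591, 0.2334, 0.2484, 0.1712, 0.1880.
Standardized rate: 0.1591×4.3 + 0.2334×9.2 + 0.2484×28.0 + 0.1712×59.5 + 0.1880×101.6 = 39.0695 per 1000.

39.07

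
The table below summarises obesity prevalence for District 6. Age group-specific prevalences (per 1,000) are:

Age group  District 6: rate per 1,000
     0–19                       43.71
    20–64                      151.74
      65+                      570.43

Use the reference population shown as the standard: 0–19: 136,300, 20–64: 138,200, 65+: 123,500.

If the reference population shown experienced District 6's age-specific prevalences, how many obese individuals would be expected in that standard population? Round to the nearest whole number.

97376

Expected obese individuals = Σ (standard pop × age-specific rate ÷ 1,000)
= 136,300×43.71/1,000 + 138,200×151.74/1,000 + 123,500×570.43/1,000
= 5957.67 + 20970.47 + 70448.10 = 97376.25.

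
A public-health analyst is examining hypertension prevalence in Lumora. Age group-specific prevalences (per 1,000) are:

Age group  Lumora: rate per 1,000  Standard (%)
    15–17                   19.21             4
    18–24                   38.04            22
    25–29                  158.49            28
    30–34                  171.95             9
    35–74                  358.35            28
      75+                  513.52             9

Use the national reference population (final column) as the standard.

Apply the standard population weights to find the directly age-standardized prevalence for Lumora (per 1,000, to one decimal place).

Standard weights: 0.04, 0.22, 0.28, 0.09, 0.28, 0.09.
Standardized rate: 0.0400×19.21 + 0.2200×38.04 + 0.2800×158.49 + 0.0900×171.95 + 0.2800×358.35 + 0.0900×513.52 = 215.5447 per 1,000.

215.5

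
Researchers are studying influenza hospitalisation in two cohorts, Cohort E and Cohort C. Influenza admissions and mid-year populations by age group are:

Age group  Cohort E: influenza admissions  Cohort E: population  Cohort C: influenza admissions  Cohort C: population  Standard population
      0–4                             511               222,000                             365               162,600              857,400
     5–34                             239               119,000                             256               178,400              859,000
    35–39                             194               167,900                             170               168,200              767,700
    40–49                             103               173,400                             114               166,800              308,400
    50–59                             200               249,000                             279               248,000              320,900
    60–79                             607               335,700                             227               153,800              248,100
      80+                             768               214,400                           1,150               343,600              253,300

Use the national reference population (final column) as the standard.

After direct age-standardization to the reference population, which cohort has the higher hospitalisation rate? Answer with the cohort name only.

Cohort E

Age-specific rates per 100,000 for Cohort E: 230.18, 200.84, 115.54, 59.40, 80.32, 180.82, 358.21.
For Cohort C: 224.48, 143.50, 101.07, 68.35, 112.50, 147.59, 334.69.
Standard total = 3,614,800; weights = 0.2372, 0.2376, 0.2124, 0.0853, 0.0888, 0.0686, 0.0701.
Cohort E: 0.2372×230.18 + 0.2376×200.84 + 0.2124×115.54 + 0.0853×59.40 + 0.0888×80.32 + 0.0686×180.82 + 0.0701×358.21 = 176.5716 per 100,000.
Cohort C: 0.2372×224.48 + 0.2376×143.50 + 0.2124×101.07 + 0.0853×68.35 + 0.0888×112.50 + 0.0686×147.59 + 0.0701×334.69 = 158.2100 per 100,000.
The crude rates (176.99 vs 180.17) would put Cohort C higher, but that reflects its age composition; once standardized to a common age structure, Cohort E has the higher underlying rate.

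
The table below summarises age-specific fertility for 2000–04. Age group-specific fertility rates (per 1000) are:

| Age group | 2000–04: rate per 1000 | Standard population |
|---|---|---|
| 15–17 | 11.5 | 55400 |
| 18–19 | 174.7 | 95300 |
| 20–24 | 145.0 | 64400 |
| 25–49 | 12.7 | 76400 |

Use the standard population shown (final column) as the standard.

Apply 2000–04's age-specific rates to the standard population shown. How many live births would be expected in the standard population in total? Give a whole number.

Expected live births = Σ (standard pop × age-specific rate ÷ 1000)
= 55400×11.5/1000 + 95300×174.7/1000 + 64400×145.0/1000 + 76400×12.7/1000
= 637.10 + 16648.91 + 9338.00 + 970.28 = 27594.29.

27594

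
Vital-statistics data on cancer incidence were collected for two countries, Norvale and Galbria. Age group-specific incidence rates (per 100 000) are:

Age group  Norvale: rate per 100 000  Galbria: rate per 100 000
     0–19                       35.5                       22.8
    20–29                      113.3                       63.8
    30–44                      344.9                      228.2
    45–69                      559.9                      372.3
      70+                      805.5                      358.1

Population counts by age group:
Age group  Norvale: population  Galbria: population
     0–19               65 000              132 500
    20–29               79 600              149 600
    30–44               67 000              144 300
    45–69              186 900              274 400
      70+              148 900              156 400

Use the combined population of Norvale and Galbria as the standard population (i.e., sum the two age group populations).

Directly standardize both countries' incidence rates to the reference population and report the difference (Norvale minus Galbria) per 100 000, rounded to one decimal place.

Combined standard total = 1 404 600; weights = 0.1406, 0.1632, 0.1504, 0.3284, 0.2174.
Norvale: 0.1406×35.5 + 0.1632×113.3 + 0.1504×344.9 + 0.3284×559.9 + 0.2174×805.5 = 434.3286 per 100 000.
Galbria: 0.1406×22.8 + 0.1632×63.8 + 0.1504×228.2 + 0.3284×372.3 + 0.2174×358.1 = 248.0525 per 100 000.
Difference = 434.3286 − 248.0525 = 186.2761.

186.3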